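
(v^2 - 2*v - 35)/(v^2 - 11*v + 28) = (v + 5)/(v - 4)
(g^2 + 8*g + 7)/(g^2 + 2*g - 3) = (g^2 + 8*g + 7)/(g^2 + 2*g - 3)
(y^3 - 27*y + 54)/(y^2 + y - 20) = (y^3 - 27*y + 54)/(y^2 + y - 20)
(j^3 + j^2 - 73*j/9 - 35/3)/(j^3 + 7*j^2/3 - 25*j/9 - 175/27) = 3*(j - 3)/(3*j - 5)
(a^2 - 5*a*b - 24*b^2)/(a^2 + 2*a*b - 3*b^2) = (a - 8*b)/(a - b)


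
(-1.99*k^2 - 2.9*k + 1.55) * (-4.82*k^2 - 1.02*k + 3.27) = 9.5918*k^4 + 16.0078*k^3 - 11.0203*k^2 - 11.064*k + 5.0685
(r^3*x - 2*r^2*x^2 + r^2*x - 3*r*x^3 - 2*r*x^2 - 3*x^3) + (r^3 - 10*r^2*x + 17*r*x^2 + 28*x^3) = r^3*x + r^3 - 2*r^2*x^2 - 9*r^2*x - 3*r*x^3 + 15*r*x^2 + 25*x^3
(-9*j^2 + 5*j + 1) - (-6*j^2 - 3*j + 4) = -3*j^2 + 8*j - 3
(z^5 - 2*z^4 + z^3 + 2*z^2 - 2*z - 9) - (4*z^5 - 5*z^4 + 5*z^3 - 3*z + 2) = -3*z^5 + 3*z^4 - 4*z^3 + 2*z^2 + z - 11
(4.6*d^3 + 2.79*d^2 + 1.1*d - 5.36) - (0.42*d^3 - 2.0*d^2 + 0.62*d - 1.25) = 4.18*d^3 + 4.79*d^2 + 0.48*d - 4.11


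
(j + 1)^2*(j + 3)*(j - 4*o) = j^4 - 4*j^3*o + 5*j^3 - 20*j^2*o + 7*j^2 - 28*j*o + 3*j - 12*o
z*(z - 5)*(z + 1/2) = z^3 - 9*z^2/2 - 5*z/2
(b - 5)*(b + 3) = b^2 - 2*b - 15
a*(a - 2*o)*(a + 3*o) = a^3 + a^2*o - 6*a*o^2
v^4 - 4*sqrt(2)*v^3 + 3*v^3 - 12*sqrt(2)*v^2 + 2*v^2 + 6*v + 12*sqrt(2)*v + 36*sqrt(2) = (v + 3)*(v - 3*sqrt(2))*(v - 2*sqrt(2))*(v + sqrt(2))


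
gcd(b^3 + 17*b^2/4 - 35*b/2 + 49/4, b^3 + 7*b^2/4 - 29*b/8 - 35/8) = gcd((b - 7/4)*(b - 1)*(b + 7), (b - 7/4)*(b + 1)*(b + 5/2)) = b - 7/4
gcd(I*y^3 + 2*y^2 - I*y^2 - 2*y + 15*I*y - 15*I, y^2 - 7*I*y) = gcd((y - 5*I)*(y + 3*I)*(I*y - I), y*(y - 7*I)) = 1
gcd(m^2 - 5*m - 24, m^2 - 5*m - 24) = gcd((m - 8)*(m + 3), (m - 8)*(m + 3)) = m^2 - 5*m - 24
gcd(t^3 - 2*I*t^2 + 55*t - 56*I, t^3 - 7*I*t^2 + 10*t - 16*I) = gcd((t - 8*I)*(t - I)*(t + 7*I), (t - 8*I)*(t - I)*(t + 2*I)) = t^2 - 9*I*t - 8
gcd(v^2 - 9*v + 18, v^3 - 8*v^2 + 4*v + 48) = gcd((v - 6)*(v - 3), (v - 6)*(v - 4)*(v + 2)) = v - 6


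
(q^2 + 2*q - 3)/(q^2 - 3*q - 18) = (q - 1)/(q - 6)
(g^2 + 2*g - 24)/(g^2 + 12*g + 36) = (g - 4)/(g + 6)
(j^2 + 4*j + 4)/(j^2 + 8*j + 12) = (j + 2)/(j + 6)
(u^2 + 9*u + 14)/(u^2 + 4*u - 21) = (u + 2)/(u - 3)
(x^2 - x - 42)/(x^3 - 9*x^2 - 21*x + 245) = (x + 6)/(x^2 - 2*x - 35)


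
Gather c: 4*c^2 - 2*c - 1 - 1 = 4*c^2 - 2*c - 2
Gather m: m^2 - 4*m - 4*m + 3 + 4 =m^2 - 8*m + 7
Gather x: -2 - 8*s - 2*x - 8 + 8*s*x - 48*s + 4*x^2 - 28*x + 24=-56*s + 4*x^2 + x*(8*s - 30) + 14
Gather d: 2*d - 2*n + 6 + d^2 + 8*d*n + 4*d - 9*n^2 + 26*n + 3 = d^2 + d*(8*n + 6) - 9*n^2 + 24*n + 9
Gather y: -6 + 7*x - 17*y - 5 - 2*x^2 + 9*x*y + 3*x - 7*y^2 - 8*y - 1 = -2*x^2 + 10*x - 7*y^2 + y*(9*x - 25) - 12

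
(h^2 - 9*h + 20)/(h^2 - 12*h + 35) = (h - 4)/(h - 7)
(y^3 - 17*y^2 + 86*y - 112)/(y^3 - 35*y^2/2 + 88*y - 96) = 2*(y^2 - 9*y + 14)/(2*y^2 - 19*y + 24)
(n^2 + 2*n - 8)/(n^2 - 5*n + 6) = (n + 4)/(n - 3)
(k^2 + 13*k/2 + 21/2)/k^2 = 1 + 13/(2*k) + 21/(2*k^2)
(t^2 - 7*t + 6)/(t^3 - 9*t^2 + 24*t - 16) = (t - 6)/(t^2 - 8*t + 16)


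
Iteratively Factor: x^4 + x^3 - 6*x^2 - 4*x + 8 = (x + 2)*(x^3 - x^2 - 4*x + 4) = (x + 2)^2*(x^2 - 3*x + 2) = (x - 1)*(x + 2)^2*(x - 2)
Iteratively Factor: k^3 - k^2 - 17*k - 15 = (k - 5)*(k^2 + 4*k + 3) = (k - 5)*(k + 3)*(k + 1)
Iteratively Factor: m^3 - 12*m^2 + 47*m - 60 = (m - 5)*(m^2 - 7*m + 12) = (m - 5)*(m - 3)*(m - 4)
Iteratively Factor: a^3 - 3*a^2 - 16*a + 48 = (a - 3)*(a^2 - 16) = (a - 4)*(a - 3)*(a + 4)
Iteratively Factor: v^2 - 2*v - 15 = (v + 3)*(v - 5)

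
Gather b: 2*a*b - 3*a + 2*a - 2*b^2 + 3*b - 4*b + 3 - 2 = -a - 2*b^2 + b*(2*a - 1) + 1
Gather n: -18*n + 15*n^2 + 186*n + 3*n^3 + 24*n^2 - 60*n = 3*n^3 + 39*n^2 + 108*n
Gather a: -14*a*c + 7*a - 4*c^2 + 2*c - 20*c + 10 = a*(7 - 14*c) - 4*c^2 - 18*c + 10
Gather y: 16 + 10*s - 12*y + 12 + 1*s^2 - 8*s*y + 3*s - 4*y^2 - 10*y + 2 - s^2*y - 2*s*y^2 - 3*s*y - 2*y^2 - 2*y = s^2 + 13*s + y^2*(-2*s - 6) + y*(-s^2 - 11*s - 24) + 30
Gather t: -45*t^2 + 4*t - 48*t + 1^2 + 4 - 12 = -45*t^2 - 44*t - 7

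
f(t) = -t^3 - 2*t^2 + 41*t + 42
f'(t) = -3*t^2 - 4*t + 41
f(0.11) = 46.48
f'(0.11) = 40.52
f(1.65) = 99.71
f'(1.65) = 26.23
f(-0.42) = 24.50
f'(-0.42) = 42.15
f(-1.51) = -21.03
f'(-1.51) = 40.20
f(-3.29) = -78.93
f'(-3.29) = 21.69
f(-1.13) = -5.44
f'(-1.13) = 41.69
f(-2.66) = -62.39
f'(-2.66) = 30.41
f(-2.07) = -42.57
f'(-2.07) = 36.43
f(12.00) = -1482.00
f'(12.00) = -439.00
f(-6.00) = -60.00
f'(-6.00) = -43.00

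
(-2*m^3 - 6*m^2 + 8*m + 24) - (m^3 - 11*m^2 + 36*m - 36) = -3*m^3 + 5*m^2 - 28*m + 60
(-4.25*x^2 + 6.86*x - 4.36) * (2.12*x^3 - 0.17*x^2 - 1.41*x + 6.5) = -9.01*x^5 + 15.2657*x^4 - 4.4169*x^3 - 36.5564*x^2 + 50.7376*x - 28.34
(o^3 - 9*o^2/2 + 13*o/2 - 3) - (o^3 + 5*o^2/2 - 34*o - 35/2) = -7*o^2 + 81*o/2 + 29/2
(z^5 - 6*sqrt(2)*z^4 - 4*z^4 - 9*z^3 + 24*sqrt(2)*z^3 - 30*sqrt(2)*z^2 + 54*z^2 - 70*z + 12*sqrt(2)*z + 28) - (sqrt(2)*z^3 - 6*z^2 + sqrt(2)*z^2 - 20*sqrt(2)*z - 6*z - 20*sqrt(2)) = z^5 - 6*sqrt(2)*z^4 - 4*z^4 - 9*z^3 + 23*sqrt(2)*z^3 - 31*sqrt(2)*z^2 + 60*z^2 - 64*z + 32*sqrt(2)*z + 28 + 20*sqrt(2)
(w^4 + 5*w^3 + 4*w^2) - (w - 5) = w^4 + 5*w^3 + 4*w^2 - w + 5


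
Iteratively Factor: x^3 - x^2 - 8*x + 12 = (x - 2)*(x^2 + x - 6) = (x - 2)*(x + 3)*(x - 2)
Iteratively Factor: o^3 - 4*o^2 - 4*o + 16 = (o - 2)*(o^2 - 2*o - 8) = (o - 4)*(o - 2)*(o + 2)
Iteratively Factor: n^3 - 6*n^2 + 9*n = (n - 3)*(n^2 - 3*n) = (n - 3)^2*(n)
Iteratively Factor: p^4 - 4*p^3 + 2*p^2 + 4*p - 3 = (p - 1)*(p^3 - 3*p^2 - p + 3) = (p - 1)^2*(p^2 - 2*p - 3) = (p - 3)*(p - 1)^2*(p + 1)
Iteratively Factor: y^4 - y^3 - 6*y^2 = (y)*(y^3 - y^2 - 6*y) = y*(y + 2)*(y^2 - 3*y) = y*(y - 3)*(y + 2)*(y)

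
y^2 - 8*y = y*(y - 8)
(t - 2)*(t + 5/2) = t^2 + t/2 - 5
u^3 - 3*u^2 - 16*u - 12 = (u - 6)*(u + 1)*(u + 2)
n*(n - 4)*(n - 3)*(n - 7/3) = n^4 - 28*n^3/3 + 85*n^2/3 - 28*n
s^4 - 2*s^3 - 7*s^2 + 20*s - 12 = (s - 2)^2*(s - 1)*(s + 3)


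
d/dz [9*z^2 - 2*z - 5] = 18*z - 2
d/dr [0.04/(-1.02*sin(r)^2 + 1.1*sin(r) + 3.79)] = (0.0816*sin(r) - 0.044)*cos(r)/(-1.02*sin(r)^2 + 1.1*sin(r) + 3.79)^2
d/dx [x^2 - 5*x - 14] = 2*x - 5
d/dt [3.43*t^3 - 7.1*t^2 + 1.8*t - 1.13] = 10.29*t^2 - 14.2*t + 1.8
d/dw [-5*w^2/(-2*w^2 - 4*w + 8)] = 5*w*(w - 4)/(w^4 + 4*w^3 - 4*w^2 - 16*w + 16)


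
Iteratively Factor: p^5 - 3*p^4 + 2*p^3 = (p)*(p^4 - 3*p^3 + 2*p^2) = p*(p - 2)*(p^3 - p^2) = p^2*(p - 2)*(p^2 - p) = p^3*(p - 2)*(p - 1)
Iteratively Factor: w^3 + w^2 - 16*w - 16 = (w + 1)*(w^2 - 16) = (w - 4)*(w + 1)*(w + 4)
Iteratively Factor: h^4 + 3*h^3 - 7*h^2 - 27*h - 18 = (h + 3)*(h^3 - 7*h - 6) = (h + 2)*(h + 3)*(h^2 - 2*h - 3) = (h + 1)*(h + 2)*(h + 3)*(h - 3)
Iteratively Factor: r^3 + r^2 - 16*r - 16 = (r + 4)*(r^2 - 3*r - 4) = (r - 4)*(r + 4)*(r + 1)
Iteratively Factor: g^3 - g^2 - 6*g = (g - 3)*(g^2 + 2*g) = g*(g - 3)*(g + 2)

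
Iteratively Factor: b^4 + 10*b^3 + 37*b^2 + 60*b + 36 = (b + 3)*(b^3 + 7*b^2 + 16*b + 12) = (b + 2)*(b + 3)*(b^2 + 5*b + 6) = (b + 2)*(b + 3)^2*(b + 2)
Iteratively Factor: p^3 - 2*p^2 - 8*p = (p - 4)*(p^2 + 2*p) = p*(p - 4)*(p + 2)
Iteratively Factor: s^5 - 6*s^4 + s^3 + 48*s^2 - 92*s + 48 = (s - 2)*(s^4 - 4*s^3 - 7*s^2 + 34*s - 24) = (s - 2)^2*(s^3 - 2*s^2 - 11*s + 12) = (s - 2)^2*(s - 1)*(s^2 - s - 12) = (s - 2)^2*(s - 1)*(s + 3)*(s - 4)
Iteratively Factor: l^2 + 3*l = (l + 3)*(l)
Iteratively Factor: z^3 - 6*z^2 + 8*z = (z - 4)*(z^2 - 2*z) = z*(z - 4)*(z - 2)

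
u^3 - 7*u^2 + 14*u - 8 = (u - 4)*(u - 2)*(u - 1)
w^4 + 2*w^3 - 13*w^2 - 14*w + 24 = (w - 3)*(w - 1)*(w + 2)*(w + 4)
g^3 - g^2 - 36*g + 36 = (g - 6)*(g - 1)*(g + 6)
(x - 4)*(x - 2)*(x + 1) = x^3 - 5*x^2 + 2*x + 8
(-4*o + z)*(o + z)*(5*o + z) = -20*o^3 - 19*o^2*z + 2*o*z^2 + z^3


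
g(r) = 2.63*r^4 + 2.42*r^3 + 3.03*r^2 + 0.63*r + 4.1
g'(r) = 10.52*r^3 + 7.26*r^2 + 6.06*r + 0.63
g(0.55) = 6.01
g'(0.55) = 7.91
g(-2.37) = 70.39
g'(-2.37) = -113.00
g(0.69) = 7.37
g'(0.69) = 11.72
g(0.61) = 6.53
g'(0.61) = 9.42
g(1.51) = 33.96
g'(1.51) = 62.55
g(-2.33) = 65.98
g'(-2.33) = -107.15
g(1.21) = 19.22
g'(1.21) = 37.23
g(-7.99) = 9676.82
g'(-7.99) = -4950.38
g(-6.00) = 2995.16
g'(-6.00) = -2046.69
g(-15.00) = 125652.65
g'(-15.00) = -33961.77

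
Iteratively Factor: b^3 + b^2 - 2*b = (b)*(b^2 + b - 2) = b*(b + 2)*(b - 1)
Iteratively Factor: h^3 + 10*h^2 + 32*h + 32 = (h + 2)*(h^2 + 8*h + 16) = (h + 2)*(h + 4)*(h + 4)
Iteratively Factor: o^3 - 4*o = (o - 2)*(o^2 + 2*o) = (o - 2)*(o + 2)*(o)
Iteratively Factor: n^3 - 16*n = (n - 4)*(n^2 + 4*n) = (n - 4)*(n + 4)*(n)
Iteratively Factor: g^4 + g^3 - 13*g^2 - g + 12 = (g - 1)*(g^3 + 2*g^2 - 11*g - 12) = (g - 1)*(g + 1)*(g^2 + g - 12) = (g - 3)*(g - 1)*(g + 1)*(g + 4)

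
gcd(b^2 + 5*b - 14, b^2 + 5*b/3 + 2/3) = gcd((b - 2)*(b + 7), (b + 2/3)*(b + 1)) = 1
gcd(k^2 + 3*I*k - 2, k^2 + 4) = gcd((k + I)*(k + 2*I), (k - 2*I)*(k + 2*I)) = k + 2*I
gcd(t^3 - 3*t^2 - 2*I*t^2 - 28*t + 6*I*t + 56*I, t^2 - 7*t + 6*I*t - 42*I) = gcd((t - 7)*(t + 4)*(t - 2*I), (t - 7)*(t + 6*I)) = t - 7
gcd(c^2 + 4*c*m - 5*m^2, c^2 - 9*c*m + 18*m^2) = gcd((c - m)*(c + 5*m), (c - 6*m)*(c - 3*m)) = 1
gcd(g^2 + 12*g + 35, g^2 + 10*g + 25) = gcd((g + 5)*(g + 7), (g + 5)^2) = g + 5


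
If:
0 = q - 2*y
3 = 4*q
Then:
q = 3/4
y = 3/8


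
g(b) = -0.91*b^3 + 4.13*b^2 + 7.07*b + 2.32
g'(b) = -2.73*b^2 + 8.26*b + 7.07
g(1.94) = 24.94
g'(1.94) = 12.82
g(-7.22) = 509.06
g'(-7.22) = -194.88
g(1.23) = 15.57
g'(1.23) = 13.10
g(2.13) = 27.32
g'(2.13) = 12.28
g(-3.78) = 83.76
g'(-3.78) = -63.16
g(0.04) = 2.61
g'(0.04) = 7.40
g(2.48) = 31.37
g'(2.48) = 10.76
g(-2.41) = 22.01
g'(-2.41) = -28.69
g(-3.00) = 42.85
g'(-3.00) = -42.28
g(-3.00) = 42.85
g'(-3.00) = -42.28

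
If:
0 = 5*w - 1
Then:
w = 1/5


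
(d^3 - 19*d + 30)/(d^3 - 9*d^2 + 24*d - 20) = (d^2 + 2*d - 15)/(d^2 - 7*d + 10)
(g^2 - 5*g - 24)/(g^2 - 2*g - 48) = (g + 3)/(g + 6)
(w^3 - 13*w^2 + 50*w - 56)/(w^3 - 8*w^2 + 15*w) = (w^3 - 13*w^2 + 50*w - 56)/(w*(w^2 - 8*w + 15))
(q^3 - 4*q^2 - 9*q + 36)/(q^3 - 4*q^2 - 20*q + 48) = (q^3 - 4*q^2 - 9*q + 36)/(q^3 - 4*q^2 - 20*q + 48)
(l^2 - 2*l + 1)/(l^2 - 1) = (l - 1)/(l + 1)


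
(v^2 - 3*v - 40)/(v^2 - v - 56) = (v + 5)/(v + 7)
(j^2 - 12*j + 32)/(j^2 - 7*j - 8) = (j - 4)/(j + 1)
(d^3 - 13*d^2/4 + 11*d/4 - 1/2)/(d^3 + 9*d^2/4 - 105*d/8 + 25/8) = 2*(d^2 - 3*d + 2)/(2*d^2 + 5*d - 25)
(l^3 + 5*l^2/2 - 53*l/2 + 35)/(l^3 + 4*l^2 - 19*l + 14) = (l - 5/2)/(l - 1)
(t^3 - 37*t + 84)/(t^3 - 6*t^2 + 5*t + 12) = (t + 7)/(t + 1)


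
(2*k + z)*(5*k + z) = 10*k^2 + 7*k*z + z^2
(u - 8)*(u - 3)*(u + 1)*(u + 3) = u^4 - 7*u^3 - 17*u^2 + 63*u + 72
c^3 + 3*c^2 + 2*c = c*(c + 1)*(c + 2)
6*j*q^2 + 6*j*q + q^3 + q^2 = q*(6*j + q)*(q + 1)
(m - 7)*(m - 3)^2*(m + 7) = m^4 - 6*m^3 - 40*m^2 + 294*m - 441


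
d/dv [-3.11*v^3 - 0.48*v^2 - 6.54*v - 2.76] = -9.33*v^2 - 0.96*v - 6.54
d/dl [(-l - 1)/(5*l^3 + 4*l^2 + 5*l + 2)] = (-5*l^3 - 4*l^2 - 5*l + (l + 1)*(15*l^2 + 8*l + 5) - 2)/(5*l^3 + 4*l^2 + 5*l + 2)^2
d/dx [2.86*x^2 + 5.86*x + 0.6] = 5.72*x + 5.86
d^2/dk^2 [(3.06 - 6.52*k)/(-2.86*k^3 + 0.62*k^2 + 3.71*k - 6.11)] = (319.985952*k^5 - 369.722496*k^4 + 230.190672*k^3 - 1179.459672*k^2 + 426.796368*k + 188.171948)/(23.393656*k^9 - 15.214056*k^8 - 87.740796*k^7 + 189.165172*k^6 + 48.812094*k^5 - 407.53977*k^4 + 353.569939*k^3 + 182.858247*k^2 - 415.506273*k + 228.099131)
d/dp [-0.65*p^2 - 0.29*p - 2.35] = -1.3*p - 0.29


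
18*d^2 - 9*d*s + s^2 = (-6*d + s)*(-3*d + s)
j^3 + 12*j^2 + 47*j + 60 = (j + 3)*(j + 4)*(j + 5)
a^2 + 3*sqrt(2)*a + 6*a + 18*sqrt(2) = (a + 6)*(a + 3*sqrt(2))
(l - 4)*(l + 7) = l^2 + 3*l - 28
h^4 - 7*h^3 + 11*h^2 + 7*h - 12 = (h - 4)*(h - 3)*(h - 1)*(h + 1)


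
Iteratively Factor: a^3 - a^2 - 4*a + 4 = (a - 1)*(a^2 - 4) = (a - 2)*(a - 1)*(a + 2)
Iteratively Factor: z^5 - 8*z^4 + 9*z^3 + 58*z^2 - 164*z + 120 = (z - 2)*(z^4 - 6*z^3 - 3*z^2 + 52*z - 60) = (z - 2)^2*(z^3 - 4*z^2 - 11*z + 30) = (z - 5)*(z - 2)^2*(z^2 + z - 6) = (z - 5)*(z - 2)^3*(z + 3)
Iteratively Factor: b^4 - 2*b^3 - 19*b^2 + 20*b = (b)*(b^3 - 2*b^2 - 19*b + 20) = b*(b - 5)*(b^2 + 3*b - 4) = b*(b - 5)*(b - 1)*(b + 4)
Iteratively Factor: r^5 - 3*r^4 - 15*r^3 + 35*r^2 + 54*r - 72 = (r + 2)*(r^4 - 5*r^3 - 5*r^2 + 45*r - 36) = (r - 1)*(r + 2)*(r^3 - 4*r^2 - 9*r + 36) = (r - 4)*(r - 1)*(r + 2)*(r^2 - 9) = (r - 4)*(r - 1)*(r + 2)*(r + 3)*(r - 3)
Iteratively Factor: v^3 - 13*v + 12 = (v - 1)*(v^2 + v - 12) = (v - 3)*(v - 1)*(v + 4)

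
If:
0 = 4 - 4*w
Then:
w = 1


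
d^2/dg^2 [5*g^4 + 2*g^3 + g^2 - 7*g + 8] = 60*g^2 + 12*g + 2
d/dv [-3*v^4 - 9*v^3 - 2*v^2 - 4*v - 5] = -12*v^3 - 27*v^2 - 4*v - 4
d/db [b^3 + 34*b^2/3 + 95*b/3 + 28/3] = 3*b^2 + 68*b/3 + 95/3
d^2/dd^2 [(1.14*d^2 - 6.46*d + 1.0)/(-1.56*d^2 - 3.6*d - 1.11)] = (44.246592*d^3 - 2.75745600000002*d^2 - 100.812816*d - 76.894308)/(3.796416*d^6 + 26.28288*d^5 + 68.756688*d^4 + 84.05856*d^3 + 48.923028*d^2 + 13.30668*d + 1.367631)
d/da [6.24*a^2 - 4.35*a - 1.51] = 12.48*a - 4.35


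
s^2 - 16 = (s - 4)*(s + 4)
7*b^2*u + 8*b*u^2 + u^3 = u*(b + u)*(7*b + u)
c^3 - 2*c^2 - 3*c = c*(c - 3)*(c + 1)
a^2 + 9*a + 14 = (a + 2)*(a + 7)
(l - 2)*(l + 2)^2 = l^3 + 2*l^2 - 4*l - 8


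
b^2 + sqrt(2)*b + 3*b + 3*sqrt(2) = (b + 3)*(b + sqrt(2))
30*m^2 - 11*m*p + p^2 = (-6*m + p)*(-5*m + p)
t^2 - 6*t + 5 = (t - 5)*(t - 1)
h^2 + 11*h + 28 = (h + 4)*(h + 7)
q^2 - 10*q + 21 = (q - 7)*(q - 3)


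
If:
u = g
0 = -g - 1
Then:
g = -1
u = -1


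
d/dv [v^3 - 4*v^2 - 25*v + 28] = 3*v^2 - 8*v - 25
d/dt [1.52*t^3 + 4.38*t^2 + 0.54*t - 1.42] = 4.56*t^2 + 8.76*t + 0.54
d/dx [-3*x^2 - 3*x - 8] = -6*x - 3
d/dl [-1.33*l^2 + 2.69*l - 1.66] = 2.69 - 2.66*l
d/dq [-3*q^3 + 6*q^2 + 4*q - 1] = -9*q^2 + 12*q + 4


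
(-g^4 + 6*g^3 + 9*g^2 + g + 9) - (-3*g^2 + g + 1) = -g^4 + 6*g^3 + 12*g^2 + 8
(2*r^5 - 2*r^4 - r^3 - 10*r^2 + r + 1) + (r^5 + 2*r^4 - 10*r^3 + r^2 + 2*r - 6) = 3*r^5 - 11*r^3 - 9*r^2 + 3*r - 5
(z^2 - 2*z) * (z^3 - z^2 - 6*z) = z^5 - 3*z^4 - 4*z^3 + 12*z^2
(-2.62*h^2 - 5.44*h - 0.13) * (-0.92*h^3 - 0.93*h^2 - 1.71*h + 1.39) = 2.4104*h^5 + 7.4414*h^4 + 9.659*h^3 + 5.7815*h^2 - 7.3393*h - 0.1807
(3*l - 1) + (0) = 3*l - 1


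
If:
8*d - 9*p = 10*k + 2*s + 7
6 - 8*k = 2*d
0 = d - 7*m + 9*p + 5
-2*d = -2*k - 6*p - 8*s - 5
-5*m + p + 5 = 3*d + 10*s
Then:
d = 229/157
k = 121/314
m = 186/157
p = 32/157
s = -80/157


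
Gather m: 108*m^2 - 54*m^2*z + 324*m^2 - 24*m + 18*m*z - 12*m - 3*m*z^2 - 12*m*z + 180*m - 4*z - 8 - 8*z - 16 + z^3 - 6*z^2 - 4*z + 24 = m^2*(432 - 54*z) + m*(-3*z^2 + 6*z + 144) + z^3 - 6*z^2 - 16*z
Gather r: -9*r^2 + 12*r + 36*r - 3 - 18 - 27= -9*r^2 + 48*r - 48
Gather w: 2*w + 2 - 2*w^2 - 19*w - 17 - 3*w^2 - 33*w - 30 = -5*w^2 - 50*w - 45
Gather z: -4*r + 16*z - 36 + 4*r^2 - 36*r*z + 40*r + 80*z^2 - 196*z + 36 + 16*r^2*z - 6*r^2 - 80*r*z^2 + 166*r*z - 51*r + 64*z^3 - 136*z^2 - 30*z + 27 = -2*r^2 - 15*r + 64*z^3 + z^2*(-80*r - 56) + z*(16*r^2 + 130*r - 210) + 27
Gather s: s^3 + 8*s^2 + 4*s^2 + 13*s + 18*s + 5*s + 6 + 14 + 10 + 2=s^3 + 12*s^2 + 36*s + 32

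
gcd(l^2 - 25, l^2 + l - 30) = l - 5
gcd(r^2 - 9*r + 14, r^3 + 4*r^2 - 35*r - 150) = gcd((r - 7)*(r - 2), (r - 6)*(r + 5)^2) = 1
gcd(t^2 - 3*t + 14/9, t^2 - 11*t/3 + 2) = t - 2/3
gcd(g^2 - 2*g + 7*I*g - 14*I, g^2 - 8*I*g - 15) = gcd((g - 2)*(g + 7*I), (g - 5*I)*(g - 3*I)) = 1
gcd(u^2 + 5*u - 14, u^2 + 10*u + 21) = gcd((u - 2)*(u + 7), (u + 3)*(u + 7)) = u + 7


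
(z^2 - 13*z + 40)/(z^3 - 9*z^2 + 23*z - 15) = (z - 8)/(z^2 - 4*z + 3)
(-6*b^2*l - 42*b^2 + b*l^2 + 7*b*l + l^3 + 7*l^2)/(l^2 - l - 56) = (-6*b^2 + b*l + l^2)/(l - 8)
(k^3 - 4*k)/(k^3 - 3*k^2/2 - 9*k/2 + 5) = 2*k*(k - 2)/(2*k^2 - 7*k + 5)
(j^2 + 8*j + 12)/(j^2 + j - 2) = (j + 6)/(j - 1)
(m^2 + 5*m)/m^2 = (m + 5)/m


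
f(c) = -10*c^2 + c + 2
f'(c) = 1 - 20*c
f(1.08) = -8.58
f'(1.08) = -20.60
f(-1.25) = -14.88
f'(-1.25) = 26.00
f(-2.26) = -51.34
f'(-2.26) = 46.20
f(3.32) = -104.90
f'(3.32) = -65.40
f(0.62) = -1.22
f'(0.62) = -11.40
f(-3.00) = -91.00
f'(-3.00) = 61.00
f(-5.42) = -297.18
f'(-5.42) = 109.40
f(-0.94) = -7.78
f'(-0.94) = 19.80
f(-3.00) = -91.00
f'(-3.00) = 61.00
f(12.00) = -1426.00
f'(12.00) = -239.00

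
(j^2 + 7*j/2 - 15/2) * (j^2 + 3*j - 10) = j^4 + 13*j^3/2 - 7*j^2 - 115*j/2 + 75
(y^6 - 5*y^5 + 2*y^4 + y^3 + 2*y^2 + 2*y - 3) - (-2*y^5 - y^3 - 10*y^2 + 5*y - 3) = y^6 - 3*y^5 + 2*y^4 + 2*y^3 + 12*y^2 - 3*y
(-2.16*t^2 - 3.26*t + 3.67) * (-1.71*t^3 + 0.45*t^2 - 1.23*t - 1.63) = 3.6936*t^5 + 4.6026*t^4 - 5.0859*t^3 + 9.1821*t^2 + 0.7997*t - 5.9821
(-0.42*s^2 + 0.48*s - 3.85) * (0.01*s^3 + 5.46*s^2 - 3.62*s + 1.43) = -0.0042*s^5 - 2.2884*s^4 + 4.1027*s^3 - 23.3592*s^2 + 14.6234*s - 5.5055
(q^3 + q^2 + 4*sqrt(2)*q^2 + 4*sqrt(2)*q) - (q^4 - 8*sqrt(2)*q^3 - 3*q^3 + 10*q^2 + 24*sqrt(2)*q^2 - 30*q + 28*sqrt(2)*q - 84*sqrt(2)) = -q^4 + 4*q^3 + 8*sqrt(2)*q^3 - 20*sqrt(2)*q^2 - 9*q^2 - 24*sqrt(2)*q + 30*q + 84*sqrt(2)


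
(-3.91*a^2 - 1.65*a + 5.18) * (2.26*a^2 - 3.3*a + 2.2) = -8.8366*a^4 + 9.174*a^3 + 8.5498*a^2 - 20.724*a + 11.396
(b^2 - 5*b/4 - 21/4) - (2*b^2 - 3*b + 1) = -b^2 + 7*b/4 - 25/4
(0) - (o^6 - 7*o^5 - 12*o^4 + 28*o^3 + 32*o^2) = -o^6 + 7*o^5 + 12*o^4 - 28*o^3 - 32*o^2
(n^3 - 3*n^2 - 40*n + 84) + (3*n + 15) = n^3 - 3*n^2 - 37*n + 99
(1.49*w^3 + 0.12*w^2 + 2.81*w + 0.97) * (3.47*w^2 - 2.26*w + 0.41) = 5.1703*w^5 - 2.951*w^4 + 10.0904*w^3 - 2.9355*w^2 - 1.0401*w + 0.3977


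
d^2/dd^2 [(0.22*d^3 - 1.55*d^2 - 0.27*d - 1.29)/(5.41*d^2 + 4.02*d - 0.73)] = (60.462914*d^3 - 267.137256*d^2 - 174.025506*d - 55.1197)/(158.340421*d^6 + 352.973286*d^5 + 198.186153*d^4 - 30.292308*d^3 - 26.742309*d^2 + 6.426774*d - 0.389017)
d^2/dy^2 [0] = 0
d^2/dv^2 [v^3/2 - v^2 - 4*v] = 3*v - 2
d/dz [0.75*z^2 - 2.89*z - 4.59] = 1.5*z - 2.89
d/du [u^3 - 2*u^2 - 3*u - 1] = 3*u^2 - 4*u - 3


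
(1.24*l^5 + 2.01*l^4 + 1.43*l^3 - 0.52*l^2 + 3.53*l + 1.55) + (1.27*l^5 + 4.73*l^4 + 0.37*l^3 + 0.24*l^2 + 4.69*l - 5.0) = 2.51*l^5 + 6.74*l^4 + 1.8*l^3 - 0.28*l^2 + 8.22*l - 3.45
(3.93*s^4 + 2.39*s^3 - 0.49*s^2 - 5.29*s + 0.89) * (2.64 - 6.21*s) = -24.4053*s^5 - 4.4667*s^4 + 9.3525*s^3 + 31.5573*s^2 - 19.4925*s + 2.3496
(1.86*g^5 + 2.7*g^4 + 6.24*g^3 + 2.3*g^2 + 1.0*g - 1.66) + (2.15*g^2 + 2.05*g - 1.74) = 1.86*g^5 + 2.7*g^4 + 6.24*g^3 + 4.45*g^2 + 3.05*g - 3.4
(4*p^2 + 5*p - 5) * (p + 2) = 4*p^3 + 13*p^2 + 5*p - 10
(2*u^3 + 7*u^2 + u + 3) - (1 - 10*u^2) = 2*u^3 + 17*u^2 + u + 2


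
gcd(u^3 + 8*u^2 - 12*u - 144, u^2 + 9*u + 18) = u + 6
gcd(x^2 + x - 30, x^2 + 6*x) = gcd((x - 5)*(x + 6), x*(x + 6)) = x + 6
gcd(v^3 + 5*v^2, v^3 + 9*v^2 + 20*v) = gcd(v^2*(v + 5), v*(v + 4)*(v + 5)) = v^2 + 5*v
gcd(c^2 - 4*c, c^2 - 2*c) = c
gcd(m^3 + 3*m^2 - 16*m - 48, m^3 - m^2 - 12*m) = m^2 - m - 12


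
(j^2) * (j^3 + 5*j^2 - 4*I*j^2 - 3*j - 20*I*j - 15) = j^5 + 5*j^4 - 4*I*j^4 - 3*j^3 - 20*I*j^3 - 15*j^2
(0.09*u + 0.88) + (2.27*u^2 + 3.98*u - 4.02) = 2.27*u^2 + 4.07*u - 3.14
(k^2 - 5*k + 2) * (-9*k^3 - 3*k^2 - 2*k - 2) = -9*k^5 + 42*k^4 - 5*k^3 + 2*k^2 + 6*k - 4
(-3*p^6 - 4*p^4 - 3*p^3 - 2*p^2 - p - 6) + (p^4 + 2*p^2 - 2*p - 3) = -3*p^6 - 3*p^4 - 3*p^3 - 3*p - 9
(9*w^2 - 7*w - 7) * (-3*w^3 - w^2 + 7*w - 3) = -27*w^5 + 12*w^4 + 91*w^3 - 69*w^2 - 28*w + 21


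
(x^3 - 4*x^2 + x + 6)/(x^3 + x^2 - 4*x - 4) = (x - 3)/(x + 2)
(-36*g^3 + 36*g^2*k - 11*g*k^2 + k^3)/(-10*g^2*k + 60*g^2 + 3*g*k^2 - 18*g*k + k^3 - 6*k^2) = (18*g^2 - 9*g*k + k^2)/(5*g*k - 30*g + k^2 - 6*k)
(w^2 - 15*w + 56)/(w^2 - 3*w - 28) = (w - 8)/(w + 4)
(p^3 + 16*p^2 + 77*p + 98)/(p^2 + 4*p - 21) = (p^2 + 9*p + 14)/(p - 3)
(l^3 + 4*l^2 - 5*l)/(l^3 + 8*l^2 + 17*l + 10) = l*(l - 1)/(l^2 + 3*l + 2)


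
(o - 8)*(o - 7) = o^2 - 15*o + 56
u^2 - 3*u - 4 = (u - 4)*(u + 1)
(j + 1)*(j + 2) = j^2 + 3*j + 2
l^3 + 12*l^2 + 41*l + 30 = (l + 1)*(l + 5)*(l + 6)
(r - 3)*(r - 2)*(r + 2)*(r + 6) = r^4 + 3*r^3 - 22*r^2 - 12*r + 72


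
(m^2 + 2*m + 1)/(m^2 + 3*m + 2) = (m + 1)/(m + 2)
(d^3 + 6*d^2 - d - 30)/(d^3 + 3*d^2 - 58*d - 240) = (d^2 + d - 6)/(d^2 - 2*d - 48)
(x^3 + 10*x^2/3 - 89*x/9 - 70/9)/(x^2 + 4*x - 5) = (9*x^2 - 15*x - 14)/(9*(x - 1))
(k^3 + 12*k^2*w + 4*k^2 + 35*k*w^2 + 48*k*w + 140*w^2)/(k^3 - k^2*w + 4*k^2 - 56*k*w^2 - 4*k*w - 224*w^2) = (-k - 5*w)/(-k + 8*w)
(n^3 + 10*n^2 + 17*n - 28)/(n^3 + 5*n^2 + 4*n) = (n^2 + 6*n - 7)/(n*(n + 1))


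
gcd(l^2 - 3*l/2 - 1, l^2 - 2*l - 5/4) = l + 1/2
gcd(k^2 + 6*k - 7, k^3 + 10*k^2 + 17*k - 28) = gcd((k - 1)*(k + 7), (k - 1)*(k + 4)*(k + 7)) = k^2 + 6*k - 7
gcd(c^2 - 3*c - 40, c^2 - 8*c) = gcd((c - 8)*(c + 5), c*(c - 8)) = c - 8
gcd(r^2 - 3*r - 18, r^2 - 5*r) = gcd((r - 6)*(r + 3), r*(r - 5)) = 1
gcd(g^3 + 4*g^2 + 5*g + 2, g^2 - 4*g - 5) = g + 1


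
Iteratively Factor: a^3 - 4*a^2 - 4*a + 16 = (a - 4)*(a^2 - 4) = (a - 4)*(a + 2)*(a - 2)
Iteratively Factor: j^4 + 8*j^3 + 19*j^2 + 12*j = (j + 1)*(j^3 + 7*j^2 + 12*j) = (j + 1)*(j + 3)*(j^2 + 4*j) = j*(j + 1)*(j + 3)*(j + 4)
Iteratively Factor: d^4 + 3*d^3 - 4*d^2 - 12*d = (d + 3)*(d^3 - 4*d) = (d + 2)*(d + 3)*(d^2 - 2*d) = (d - 2)*(d + 2)*(d + 3)*(d)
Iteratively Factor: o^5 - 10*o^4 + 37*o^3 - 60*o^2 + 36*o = (o - 2)*(o^4 - 8*o^3 + 21*o^2 - 18*o) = (o - 2)^2*(o^3 - 6*o^2 + 9*o) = (o - 3)*(o - 2)^2*(o^2 - 3*o) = o*(o - 3)*(o - 2)^2*(o - 3)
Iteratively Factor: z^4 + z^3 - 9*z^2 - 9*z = (z + 3)*(z^3 - 2*z^2 - 3*z) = (z + 1)*(z + 3)*(z^2 - 3*z) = z*(z + 1)*(z + 3)*(z - 3)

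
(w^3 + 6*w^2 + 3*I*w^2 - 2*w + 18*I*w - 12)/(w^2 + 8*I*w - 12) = (w^2 + w*(6 + I) + 6*I)/(w + 6*I)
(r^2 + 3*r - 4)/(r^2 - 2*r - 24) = (r - 1)/(r - 6)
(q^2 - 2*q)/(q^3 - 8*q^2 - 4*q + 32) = q/(q^2 - 6*q - 16)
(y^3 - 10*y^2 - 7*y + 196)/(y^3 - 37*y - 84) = (y - 7)/(y + 3)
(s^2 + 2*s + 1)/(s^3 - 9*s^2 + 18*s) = (s^2 + 2*s + 1)/(s*(s^2 - 9*s + 18))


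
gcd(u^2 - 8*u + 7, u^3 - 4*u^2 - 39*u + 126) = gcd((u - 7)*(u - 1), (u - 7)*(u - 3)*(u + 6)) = u - 7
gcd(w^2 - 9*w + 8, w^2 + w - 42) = 1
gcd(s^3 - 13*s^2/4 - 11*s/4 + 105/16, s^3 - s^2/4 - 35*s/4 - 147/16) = s^2 - 2*s - 21/4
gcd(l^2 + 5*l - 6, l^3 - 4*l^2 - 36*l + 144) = l + 6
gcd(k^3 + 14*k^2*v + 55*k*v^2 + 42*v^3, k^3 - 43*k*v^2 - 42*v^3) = k^2 + 7*k*v + 6*v^2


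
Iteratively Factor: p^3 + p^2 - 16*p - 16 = (p - 4)*(p^2 + 5*p + 4) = (p - 4)*(p + 1)*(p + 4)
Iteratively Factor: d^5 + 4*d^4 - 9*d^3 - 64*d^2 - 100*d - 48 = (d + 1)*(d^4 + 3*d^3 - 12*d^2 - 52*d - 48) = (d + 1)*(d + 2)*(d^3 + d^2 - 14*d - 24) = (d + 1)*(d + 2)*(d + 3)*(d^2 - 2*d - 8) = (d + 1)*(d + 2)^2*(d + 3)*(d - 4)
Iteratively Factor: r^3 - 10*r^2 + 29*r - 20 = (r - 4)*(r^2 - 6*r + 5) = (r - 4)*(r - 1)*(r - 5)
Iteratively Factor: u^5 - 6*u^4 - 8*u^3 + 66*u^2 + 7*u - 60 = (u + 3)*(u^4 - 9*u^3 + 19*u^2 + 9*u - 20) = (u - 5)*(u + 3)*(u^3 - 4*u^2 - u + 4) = (u - 5)*(u - 4)*(u + 3)*(u^2 - 1) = (u - 5)*(u - 4)*(u - 1)*(u + 3)*(u + 1)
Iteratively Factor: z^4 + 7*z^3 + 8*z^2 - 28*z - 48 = (z + 3)*(z^3 + 4*z^2 - 4*z - 16) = (z - 2)*(z + 3)*(z^2 + 6*z + 8) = (z - 2)*(z + 2)*(z + 3)*(z + 4)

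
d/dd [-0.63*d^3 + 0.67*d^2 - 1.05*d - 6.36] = -1.89*d^2 + 1.34*d - 1.05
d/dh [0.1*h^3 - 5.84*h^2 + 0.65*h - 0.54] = 0.3*h^2 - 11.68*h + 0.65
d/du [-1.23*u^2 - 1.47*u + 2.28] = -2.46*u - 1.47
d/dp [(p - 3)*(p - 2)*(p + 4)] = 3*p^2 - 2*p - 14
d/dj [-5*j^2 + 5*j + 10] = 5 - 10*j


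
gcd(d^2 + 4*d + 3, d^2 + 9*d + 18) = d + 3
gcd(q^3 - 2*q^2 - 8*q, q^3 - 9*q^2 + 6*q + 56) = q^2 - 2*q - 8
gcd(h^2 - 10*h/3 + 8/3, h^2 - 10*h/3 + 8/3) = h^2 - 10*h/3 + 8/3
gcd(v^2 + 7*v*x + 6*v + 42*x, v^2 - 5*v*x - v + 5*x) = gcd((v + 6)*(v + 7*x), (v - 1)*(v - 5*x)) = 1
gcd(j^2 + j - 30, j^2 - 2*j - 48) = j + 6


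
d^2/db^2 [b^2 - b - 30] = 2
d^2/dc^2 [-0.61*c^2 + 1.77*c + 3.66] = -1.22000000000000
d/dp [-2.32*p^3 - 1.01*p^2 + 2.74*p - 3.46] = -6.96*p^2 - 2.02*p + 2.74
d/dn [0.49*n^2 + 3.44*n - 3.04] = 0.98*n + 3.44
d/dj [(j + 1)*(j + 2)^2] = (j + 2)*(3*j + 4)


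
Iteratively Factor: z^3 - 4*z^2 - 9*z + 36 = (z - 4)*(z^2 - 9) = (z - 4)*(z - 3)*(z + 3)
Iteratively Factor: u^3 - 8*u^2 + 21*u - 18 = (u - 2)*(u^2 - 6*u + 9) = (u - 3)*(u - 2)*(u - 3)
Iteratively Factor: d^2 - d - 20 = (d + 4)*(d - 5)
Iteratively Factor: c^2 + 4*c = (c + 4)*(c)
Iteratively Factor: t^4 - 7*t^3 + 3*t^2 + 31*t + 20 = (t - 5)*(t^3 - 2*t^2 - 7*t - 4) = (t - 5)*(t + 1)*(t^2 - 3*t - 4) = (t - 5)*(t + 1)^2*(t - 4)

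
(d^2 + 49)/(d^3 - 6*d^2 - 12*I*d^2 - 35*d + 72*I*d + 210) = (d + 7*I)/(d^2 - d*(6 + 5*I) + 30*I)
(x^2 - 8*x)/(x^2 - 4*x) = (x - 8)/(x - 4)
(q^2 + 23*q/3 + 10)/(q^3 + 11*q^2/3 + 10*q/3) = (q + 6)/(q*(q + 2))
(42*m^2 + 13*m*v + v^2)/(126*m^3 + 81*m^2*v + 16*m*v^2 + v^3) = 1/(3*m + v)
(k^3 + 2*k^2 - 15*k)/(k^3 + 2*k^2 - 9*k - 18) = k*(k + 5)/(k^2 + 5*k + 6)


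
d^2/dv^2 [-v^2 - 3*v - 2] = -2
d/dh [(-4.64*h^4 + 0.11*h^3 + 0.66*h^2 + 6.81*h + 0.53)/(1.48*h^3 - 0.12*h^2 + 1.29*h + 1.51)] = (-6.8672*h^6 + 1.1136*h^5 - 18.9468*h^4 - 47.8994*h^3 - 0.186299999999999*h^2 + 2.1204*h + 9.5994)/(2.1904*h^6 - 0.3552*h^5 + 3.8328*h^4 + 4.16*h^3 + 1.3017*h^2 + 3.8958*h + 2.2801)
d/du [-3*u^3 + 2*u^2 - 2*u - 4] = -9*u^2 + 4*u - 2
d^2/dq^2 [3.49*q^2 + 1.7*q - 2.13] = 6.98000000000000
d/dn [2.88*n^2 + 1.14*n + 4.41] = 5.76*n + 1.14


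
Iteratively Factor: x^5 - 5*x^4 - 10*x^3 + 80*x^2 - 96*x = (x + 4)*(x^4 - 9*x^3 + 26*x^2 - 24*x) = (x - 3)*(x + 4)*(x^3 - 6*x^2 + 8*x) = (x - 4)*(x - 3)*(x + 4)*(x^2 - 2*x) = (x - 4)*(x - 3)*(x - 2)*(x + 4)*(x)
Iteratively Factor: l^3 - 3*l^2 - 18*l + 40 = (l - 5)*(l^2 + 2*l - 8) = (l - 5)*(l - 2)*(l + 4)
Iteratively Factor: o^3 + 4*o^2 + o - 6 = (o - 1)*(o^2 + 5*o + 6) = (o - 1)*(o + 2)*(o + 3)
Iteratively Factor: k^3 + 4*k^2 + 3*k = (k + 1)*(k^2 + 3*k) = k*(k + 1)*(k + 3)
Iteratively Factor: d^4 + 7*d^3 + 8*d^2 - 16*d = (d)*(d^3 + 7*d^2 + 8*d - 16) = d*(d - 1)*(d^2 + 8*d + 16) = d*(d - 1)*(d + 4)*(d + 4)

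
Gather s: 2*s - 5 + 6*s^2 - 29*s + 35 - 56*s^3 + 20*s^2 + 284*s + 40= -56*s^3 + 26*s^2 + 257*s + 70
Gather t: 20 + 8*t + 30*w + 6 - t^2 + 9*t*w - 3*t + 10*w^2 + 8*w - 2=-t^2 + t*(9*w + 5) + 10*w^2 + 38*w + 24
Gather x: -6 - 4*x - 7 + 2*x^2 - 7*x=2*x^2 - 11*x - 13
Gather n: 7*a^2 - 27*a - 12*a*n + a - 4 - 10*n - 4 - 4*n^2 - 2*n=7*a^2 - 26*a - 4*n^2 + n*(-12*a - 12) - 8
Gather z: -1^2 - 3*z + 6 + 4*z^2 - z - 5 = 4*z^2 - 4*z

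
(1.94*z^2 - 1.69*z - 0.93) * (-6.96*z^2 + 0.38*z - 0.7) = -13.5024*z^4 + 12.4996*z^3 + 4.4726*z^2 + 0.8296*z + 0.651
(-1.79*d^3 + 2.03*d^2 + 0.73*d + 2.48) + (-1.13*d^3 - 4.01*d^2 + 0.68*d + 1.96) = -2.92*d^3 - 1.98*d^2 + 1.41*d + 4.44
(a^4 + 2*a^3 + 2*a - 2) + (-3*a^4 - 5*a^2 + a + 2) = -2*a^4 + 2*a^3 - 5*a^2 + 3*a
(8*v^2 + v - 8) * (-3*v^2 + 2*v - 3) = -24*v^4 + 13*v^3 + 2*v^2 - 19*v + 24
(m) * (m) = m^2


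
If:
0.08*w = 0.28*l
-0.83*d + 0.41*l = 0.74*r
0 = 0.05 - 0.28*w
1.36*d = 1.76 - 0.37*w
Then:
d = 1.25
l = 0.05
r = -1.37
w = 0.18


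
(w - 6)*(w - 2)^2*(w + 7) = w^4 - 3*w^3 - 42*w^2 + 172*w - 168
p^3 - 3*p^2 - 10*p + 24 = (p - 4)*(p - 2)*(p + 3)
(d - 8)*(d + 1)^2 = d^3 - 6*d^2 - 15*d - 8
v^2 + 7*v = v*(v + 7)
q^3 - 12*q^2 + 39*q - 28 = (q - 7)*(q - 4)*(q - 1)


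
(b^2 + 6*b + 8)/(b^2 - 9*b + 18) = (b^2 + 6*b + 8)/(b^2 - 9*b + 18)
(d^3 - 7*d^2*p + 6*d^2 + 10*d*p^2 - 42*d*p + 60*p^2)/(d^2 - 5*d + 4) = (d^3 - 7*d^2*p + 6*d^2 + 10*d*p^2 - 42*d*p + 60*p^2)/(d^2 - 5*d + 4)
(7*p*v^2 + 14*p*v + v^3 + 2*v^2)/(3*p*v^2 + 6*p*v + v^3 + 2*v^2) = (7*p + v)/(3*p + v)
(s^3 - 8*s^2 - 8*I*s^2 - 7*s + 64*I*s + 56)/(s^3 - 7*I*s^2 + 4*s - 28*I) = (s^2 - s*(8 + I) + 8*I)/(s^2 + 4)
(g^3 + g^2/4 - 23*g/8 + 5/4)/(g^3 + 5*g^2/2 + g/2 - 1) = (g - 5/4)/(g + 1)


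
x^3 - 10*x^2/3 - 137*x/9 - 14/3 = (x - 6)*(x + 1/3)*(x + 7/3)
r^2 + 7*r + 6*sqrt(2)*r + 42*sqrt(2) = (r + 7)*(r + 6*sqrt(2))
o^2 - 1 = (o - 1)*(o + 1)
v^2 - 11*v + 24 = (v - 8)*(v - 3)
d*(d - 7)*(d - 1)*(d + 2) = d^4 - 6*d^3 - 9*d^2 + 14*d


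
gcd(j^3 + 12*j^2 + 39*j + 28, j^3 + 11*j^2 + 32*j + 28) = j + 7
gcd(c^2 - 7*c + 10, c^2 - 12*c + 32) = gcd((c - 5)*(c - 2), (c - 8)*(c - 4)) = 1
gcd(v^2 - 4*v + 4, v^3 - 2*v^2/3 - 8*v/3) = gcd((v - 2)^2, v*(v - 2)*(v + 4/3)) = v - 2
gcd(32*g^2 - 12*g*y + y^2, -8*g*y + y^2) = -8*g + y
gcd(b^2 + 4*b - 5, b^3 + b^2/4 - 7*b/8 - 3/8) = b - 1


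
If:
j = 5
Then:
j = 5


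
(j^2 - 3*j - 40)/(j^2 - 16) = (j^2 - 3*j - 40)/(j^2 - 16)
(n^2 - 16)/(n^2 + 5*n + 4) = (n - 4)/(n + 1)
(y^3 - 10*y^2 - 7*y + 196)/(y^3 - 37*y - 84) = (y - 7)/(y + 3)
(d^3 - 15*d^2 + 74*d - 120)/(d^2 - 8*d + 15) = (d^2 - 10*d + 24)/(d - 3)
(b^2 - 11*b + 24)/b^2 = 1 - 11/b + 24/b^2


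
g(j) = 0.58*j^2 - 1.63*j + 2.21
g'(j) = 1.16*j - 1.63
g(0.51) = 1.53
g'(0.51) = -1.04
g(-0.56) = 3.30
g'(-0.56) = -2.28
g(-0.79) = 3.86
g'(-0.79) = -2.55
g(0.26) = 1.83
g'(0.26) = -1.33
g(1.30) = 1.07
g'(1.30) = -0.12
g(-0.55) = 3.28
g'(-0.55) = -2.27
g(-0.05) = 2.29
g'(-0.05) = -1.69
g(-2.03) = 7.91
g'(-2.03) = -3.98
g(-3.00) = 12.32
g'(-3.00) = -5.11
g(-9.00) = 63.86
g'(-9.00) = -12.07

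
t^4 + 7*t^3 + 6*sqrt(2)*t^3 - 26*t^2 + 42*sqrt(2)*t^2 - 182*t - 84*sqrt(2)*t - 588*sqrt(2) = (t + 7)*(t - 3*sqrt(2))*(t + 2*sqrt(2))*(t + 7*sqrt(2))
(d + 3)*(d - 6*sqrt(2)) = d^2 - 6*sqrt(2)*d + 3*d - 18*sqrt(2)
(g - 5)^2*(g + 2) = g^3 - 8*g^2 + 5*g + 50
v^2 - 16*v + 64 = (v - 8)^2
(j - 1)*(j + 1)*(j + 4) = j^3 + 4*j^2 - j - 4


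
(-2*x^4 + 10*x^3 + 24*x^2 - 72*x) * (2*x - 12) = -4*x^5 + 44*x^4 - 72*x^3 - 432*x^2 + 864*x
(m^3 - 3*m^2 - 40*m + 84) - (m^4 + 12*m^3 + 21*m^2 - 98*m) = -m^4 - 11*m^3 - 24*m^2 + 58*m + 84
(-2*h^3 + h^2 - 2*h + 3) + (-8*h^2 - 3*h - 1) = -2*h^3 - 7*h^2 - 5*h + 2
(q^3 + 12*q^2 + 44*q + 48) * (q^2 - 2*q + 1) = q^5 + 10*q^4 + 21*q^3 - 28*q^2 - 52*q + 48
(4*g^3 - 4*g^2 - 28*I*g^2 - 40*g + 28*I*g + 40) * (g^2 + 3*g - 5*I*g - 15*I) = 4*g^5 + 8*g^4 - 48*I*g^4 - 192*g^3 - 96*I*g^3 - 360*g^2 + 344*I*g^2 + 540*g + 400*I*g - 600*I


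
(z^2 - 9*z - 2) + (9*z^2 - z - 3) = 10*z^2 - 10*z - 5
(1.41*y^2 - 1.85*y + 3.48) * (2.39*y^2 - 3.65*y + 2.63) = 3.3699*y^4 - 9.568*y^3 + 18.778*y^2 - 17.5675*y + 9.1524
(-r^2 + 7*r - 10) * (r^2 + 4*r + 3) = -r^4 + 3*r^3 + 15*r^2 - 19*r - 30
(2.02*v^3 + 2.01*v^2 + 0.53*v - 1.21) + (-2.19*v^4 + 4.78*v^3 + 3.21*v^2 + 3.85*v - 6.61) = -2.19*v^4 + 6.8*v^3 + 5.22*v^2 + 4.38*v - 7.82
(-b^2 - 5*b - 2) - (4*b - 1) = -b^2 - 9*b - 1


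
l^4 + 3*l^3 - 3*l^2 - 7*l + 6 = (l - 1)^2*(l + 2)*(l + 3)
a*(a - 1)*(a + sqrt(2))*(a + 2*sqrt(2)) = a^4 - a^3 + 3*sqrt(2)*a^3 - 3*sqrt(2)*a^2 + 4*a^2 - 4*a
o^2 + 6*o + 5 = (o + 1)*(o + 5)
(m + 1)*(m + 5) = m^2 + 6*m + 5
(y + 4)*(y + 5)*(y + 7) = y^3 + 16*y^2 + 83*y + 140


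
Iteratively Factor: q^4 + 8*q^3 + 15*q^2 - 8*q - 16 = (q + 1)*(q^3 + 7*q^2 + 8*q - 16) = (q - 1)*(q + 1)*(q^2 + 8*q + 16) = (q - 1)*(q + 1)*(q + 4)*(q + 4)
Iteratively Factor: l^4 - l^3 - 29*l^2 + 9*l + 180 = (l - 3)*(l^3 + 2*l^2 - 23*l - 60) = (l - 3)*(l + 4)*(l^2 - 2*l - 15) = (l - 3)*(l + 3)*(l + 4)*(l - 5)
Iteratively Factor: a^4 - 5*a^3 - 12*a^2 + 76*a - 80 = (a - 5)*(a^3 - 12*a + 16) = (a - 5)*(a - 2)*(a^2 + 2*a - 8) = (a - 5)*(a - 2)*(a + 4)*(a - 2)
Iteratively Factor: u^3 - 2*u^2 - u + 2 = (u - 2)*(u^2 - 1) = (u - 2)*(u - 1)*(u + 1)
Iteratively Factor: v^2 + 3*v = (v)*(v + 3)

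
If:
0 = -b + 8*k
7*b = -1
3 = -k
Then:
No Solution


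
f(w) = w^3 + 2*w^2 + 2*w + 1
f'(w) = 3*w^2 + 4*w + 2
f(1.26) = 8.70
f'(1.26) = 11.80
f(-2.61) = -8.38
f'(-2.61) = 12.00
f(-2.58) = -8.02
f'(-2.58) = 11.65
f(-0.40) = 0.46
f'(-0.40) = 0.88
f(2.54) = 35.37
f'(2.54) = 31.51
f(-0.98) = 0.02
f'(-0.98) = 0.96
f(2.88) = 47.24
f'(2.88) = 38.40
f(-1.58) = -1.11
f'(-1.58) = 3.17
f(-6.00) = -155.00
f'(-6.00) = 86.00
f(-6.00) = -155.00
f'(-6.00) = 86.00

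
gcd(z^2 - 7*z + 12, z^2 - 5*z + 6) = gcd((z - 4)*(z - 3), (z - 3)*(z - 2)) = z - 3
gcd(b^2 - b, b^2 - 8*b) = b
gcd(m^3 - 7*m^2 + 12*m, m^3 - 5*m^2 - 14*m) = m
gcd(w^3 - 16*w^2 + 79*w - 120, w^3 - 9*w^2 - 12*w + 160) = w^2 - 13*w + 40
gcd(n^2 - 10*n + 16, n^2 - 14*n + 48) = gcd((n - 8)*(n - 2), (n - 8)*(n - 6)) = n - 8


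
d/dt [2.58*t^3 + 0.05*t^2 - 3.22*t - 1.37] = 7.74*t^2 + 0.1*t - 3.22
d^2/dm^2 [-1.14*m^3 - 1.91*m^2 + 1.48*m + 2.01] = -6.84*m - 3.82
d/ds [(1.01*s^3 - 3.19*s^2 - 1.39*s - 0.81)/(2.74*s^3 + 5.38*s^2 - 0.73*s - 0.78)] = (14.1744*s^4 + 6.1426*s^3 + 14.1017*s^2 + 13.692*s + 0.4929)/(7.5076*s^6 + 29.4824*s^5 + 24.944*s^4 - 12.1292*s^3 - 7.8599*s^2 + 1.1388*s + 0.6084)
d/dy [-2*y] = -2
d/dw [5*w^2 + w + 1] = 10*w + 1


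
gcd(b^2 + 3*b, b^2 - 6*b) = b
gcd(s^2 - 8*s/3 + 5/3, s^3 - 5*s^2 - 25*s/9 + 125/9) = s - 5/3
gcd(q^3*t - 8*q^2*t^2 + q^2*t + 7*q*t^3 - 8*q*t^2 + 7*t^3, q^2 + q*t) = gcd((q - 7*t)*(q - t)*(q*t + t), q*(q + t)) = 1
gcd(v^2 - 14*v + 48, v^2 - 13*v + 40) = v - 8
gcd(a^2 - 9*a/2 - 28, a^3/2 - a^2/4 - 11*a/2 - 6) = 1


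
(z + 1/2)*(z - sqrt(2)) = z^2 - sqrt(2)*z + z/2 - sqrt(2)/2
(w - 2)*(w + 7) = w^2 + 5*w - 14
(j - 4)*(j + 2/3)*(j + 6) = j^3 + 8*j^2/3 - 68*j/3 - 16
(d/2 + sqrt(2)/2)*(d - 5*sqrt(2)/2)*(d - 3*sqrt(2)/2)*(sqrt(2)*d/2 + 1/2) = sqrt(2)*d^4/4 - 5*d^3/4 - 7*sqrt(2)*d^2/8 + 29*d/8 + 15*sqrt(2)/8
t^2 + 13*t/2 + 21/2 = (t + 3)*(t + 7/2)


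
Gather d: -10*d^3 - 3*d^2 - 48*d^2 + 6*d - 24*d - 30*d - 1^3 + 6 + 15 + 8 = -10*d^3 - 51*d^2 - 48*d + 28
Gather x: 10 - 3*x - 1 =9 - 3*x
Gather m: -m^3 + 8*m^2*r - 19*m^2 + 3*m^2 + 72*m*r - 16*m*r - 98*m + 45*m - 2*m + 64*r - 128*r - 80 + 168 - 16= -m^3 + m^2*(8*r - 16) + m*(56*r - 55) - 64*r + 72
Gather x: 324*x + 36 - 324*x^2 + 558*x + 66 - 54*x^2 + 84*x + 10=-378*x^2 + 966*x + 112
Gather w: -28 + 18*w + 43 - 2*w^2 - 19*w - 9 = -2*w^2 - w + 6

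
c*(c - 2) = c^2 - 2*c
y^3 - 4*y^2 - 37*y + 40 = (y - 8)*(y - 1)*(y + 5)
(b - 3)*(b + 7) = b^2 + 4*b - 21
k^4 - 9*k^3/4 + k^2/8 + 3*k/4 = k*(k - 2)*(k - 3/4)*(k + 1/2)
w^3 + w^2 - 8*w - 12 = (w - 3)*(w + 2)^2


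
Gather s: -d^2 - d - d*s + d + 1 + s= -d^2 + s*(1 - d) + 1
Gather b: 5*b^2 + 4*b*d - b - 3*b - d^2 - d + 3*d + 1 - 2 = 5*b^2 + b*(4*d - 4) - d^2 + 2*d - 1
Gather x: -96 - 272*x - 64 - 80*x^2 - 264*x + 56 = -80*x^2 - 536*x - 104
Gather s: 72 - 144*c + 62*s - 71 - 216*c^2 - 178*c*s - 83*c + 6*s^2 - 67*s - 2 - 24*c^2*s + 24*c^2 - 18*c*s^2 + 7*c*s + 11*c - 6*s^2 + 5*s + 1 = -192*c^2 - 18*c*s^2 - 216*c + s*(-24*c^2 - 171*c)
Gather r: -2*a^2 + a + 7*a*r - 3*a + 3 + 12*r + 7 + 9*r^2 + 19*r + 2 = -2*a^2 - 2*a + 9*r^2 + r*(7*a + 31) + 12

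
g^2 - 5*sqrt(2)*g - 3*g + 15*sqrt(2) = (g - 3)*(g - 5*sqrt(2))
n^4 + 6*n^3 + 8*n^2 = n^2*(n + 2)*(n + 4)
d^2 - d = d*(d - 1)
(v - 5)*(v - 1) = v^2 - 6*v + 5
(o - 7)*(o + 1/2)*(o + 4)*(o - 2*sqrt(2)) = o^4 - 2*sqrt(2)*o^3 - 5*o^3/2 - 59*o^2/2 + 5*sqrt(2)*o^2 - 14*o + 59*sqrt(2)*o + 28*sqrt(2)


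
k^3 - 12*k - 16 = (k - 4)*(k + 2)^2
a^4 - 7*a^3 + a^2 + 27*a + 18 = (a - 6)*(a - 3)*(a + 1)^2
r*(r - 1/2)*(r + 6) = r^3 + 11*r^2/2 - 3*r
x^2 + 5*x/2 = x*(x + 5/2)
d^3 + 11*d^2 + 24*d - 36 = (d - 1)*(d + 6)^2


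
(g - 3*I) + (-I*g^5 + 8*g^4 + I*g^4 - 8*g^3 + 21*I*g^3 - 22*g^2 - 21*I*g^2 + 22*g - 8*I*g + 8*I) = -I*g^5 + 8*g^4 + I*g^4 - 8*g^3 + 21*I*g^3 - 22*g^2 - 21*I*g^2 + 23*g - 8*I*g + 5*I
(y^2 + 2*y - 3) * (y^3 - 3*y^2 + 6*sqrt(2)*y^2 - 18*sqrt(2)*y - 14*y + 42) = y^5 - y^4 + 6*sqrt(2)*y^4 - 23*y^3 - 6*sqrt(2)*y^3 - 54*sqrt(2)*y^2 + 23*y^2 + 54*sqrt(2)*y + 126*y - 126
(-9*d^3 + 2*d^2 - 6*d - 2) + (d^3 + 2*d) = -8*d^3 + 2*d^2 - 4*d - 2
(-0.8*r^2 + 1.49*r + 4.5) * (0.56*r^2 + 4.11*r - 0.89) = -0.448*r^4 - 2.4536*r^3 + 9.3559*r^2 + 17.1689*r - 4.005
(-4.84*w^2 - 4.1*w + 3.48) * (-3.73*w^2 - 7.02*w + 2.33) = 18.0532*w^4 + 49.2698*w^3 + 4.5244*w^2 - 33.9826*w + 8.1084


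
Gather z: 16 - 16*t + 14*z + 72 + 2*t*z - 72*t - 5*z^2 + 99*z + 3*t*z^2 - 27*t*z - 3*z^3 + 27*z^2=-88*t - 3*z^3 + z^2*(3*t + 22) + z*(113 - 25*t) + 88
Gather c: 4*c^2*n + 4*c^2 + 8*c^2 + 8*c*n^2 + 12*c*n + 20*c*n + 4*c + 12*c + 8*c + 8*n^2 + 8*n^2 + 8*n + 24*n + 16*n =c^2*(4*n + 12) + c*(8*n^2 + 32*n + 24) + 16*n^2 + 48*n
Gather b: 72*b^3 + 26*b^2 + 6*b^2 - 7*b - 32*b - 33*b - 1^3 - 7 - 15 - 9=72*b^3 + 32*b^2 - 72*b - 32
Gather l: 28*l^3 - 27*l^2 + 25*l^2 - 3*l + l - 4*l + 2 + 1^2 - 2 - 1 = 28*l^3 - 2*l^2 - 6*l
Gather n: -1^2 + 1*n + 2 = n + 1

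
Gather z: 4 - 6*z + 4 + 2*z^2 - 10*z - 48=2*z^2 - 16*z - 40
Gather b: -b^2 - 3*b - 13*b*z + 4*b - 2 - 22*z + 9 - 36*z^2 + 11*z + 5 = -b^2 + b*(1 - 13*z) - 36*z^2 - 11*z + 12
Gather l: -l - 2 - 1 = -l - 3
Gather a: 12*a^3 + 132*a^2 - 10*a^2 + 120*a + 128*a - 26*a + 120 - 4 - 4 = 12*a^3 + 122*a^2 + 222*a + 112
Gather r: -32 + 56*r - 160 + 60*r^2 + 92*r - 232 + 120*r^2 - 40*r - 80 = 180*r^2 + 108*r - 504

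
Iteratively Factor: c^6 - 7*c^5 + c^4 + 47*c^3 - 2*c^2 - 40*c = (c - 4)*(c^5 - 3*c^4 - 11*c^3 + 3*c^2 + 10*c) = (c - 4)*(c + 2)*(c^4 - 5*c^3 - c^2 + 5*c) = (c - 4)*(c + 1)*(c + 2)*(c^3 - 6*c^2 + 5*c) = (c - 5)*(c - 4)*(c + 1)*(c + 2)*(c^2 - c) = c*(c - 5)*(c - 4)*(c + 1)*(c + 2)*(c - 1)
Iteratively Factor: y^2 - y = (y)*(y - 1)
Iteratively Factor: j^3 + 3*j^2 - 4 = (j + 2)*(j^2 + j - 2) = (j + 2)^2*(j - 1)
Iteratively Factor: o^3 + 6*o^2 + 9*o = (o)*(o^2 + 6*o + 9) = o*(o + 3)*(o + 3)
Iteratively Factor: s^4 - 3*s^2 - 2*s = (s - 2)*(s^3 + 2*s^2 + s) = (s - 2)*(s + 1)*(s^2 + s) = s*(s - 2)*(s + 1)*(s + 1)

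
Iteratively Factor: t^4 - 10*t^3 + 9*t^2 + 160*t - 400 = (t - 4)*(t^3 - 6*t^2 - 15*t + 100) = (t - 5)*(t - 4)*(t^2 - t - 20) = (t - 5)*(t - 4)*(t + 4)*(t - 5)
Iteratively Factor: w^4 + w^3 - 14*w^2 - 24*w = (w - 4)*(w^3 + 5*w^2 + 6*w) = (w - 4)*(w + 3)*(w^2 + 2*w) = (w - 4)*(w + 2)*(w + 3)*(w)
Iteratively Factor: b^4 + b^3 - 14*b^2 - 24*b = (b - 4)*(b^3 + 5*b^2 + 6*b) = (b - 4)*(b + 2)*(b^2 + 3*b) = (b - 4)*(b + 2)*(b + 3)*(b)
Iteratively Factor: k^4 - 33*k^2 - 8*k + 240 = (k - 3)*(k^3 + 3*k^2 - 24*k - 80) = (k - 3)*(k + 4)*(k^2 - k - 20) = (k - 5)*(k - 3)*(k + 4)*(k + 4)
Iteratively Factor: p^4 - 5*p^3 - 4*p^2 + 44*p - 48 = (p - 2)*(p^3 - 3*p^2 - 10*p + 24) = (p - 2)*(p + 3)*(p^2 - 6*p + 8) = (p - 4)*(p - 2)*(p + 3)*(p - 2)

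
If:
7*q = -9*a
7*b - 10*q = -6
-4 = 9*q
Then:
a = 28/81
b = -94/63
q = -4/9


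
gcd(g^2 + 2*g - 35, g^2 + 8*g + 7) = g + 7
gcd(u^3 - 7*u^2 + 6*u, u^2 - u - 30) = u - 6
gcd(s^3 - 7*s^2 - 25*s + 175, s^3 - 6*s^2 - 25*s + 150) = s^2 - 25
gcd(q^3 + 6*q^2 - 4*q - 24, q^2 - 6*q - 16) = q + 2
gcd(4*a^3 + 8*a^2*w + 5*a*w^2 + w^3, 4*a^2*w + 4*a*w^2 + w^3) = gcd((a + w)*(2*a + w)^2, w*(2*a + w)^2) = 4*a^2 + 4*a*w + w^2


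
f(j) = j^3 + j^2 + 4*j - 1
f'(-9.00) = 229.00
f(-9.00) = -685.00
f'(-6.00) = 100.00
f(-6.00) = -205.00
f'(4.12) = 63.16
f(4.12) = 102.39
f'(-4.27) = 50.16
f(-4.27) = -77.70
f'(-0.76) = 4.21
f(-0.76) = -3.90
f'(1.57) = 14.53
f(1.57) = 11.61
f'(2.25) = 23.69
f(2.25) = 24.45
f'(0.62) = 6.39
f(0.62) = 2.10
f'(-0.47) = 3.72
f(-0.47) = -2.76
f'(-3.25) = 29.19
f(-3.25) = -37.77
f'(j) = 3*j^2 + 2*j + 4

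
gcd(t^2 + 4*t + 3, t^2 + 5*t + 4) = t + 1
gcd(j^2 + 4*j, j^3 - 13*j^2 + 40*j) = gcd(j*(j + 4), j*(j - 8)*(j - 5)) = j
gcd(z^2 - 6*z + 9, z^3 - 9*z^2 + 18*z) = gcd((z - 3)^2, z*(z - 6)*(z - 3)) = z - 3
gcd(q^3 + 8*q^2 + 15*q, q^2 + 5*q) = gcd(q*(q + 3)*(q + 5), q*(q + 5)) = q^2 + 5*q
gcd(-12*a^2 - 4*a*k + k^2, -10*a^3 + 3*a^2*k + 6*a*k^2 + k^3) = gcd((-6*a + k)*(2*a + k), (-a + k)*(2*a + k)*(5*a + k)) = 2*a + k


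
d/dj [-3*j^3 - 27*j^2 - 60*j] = -9*j^2 - 54*j - 60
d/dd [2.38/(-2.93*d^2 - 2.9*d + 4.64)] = (13.9468*d + 6.902)/(2.93*d^2 + 2.9*d - 4.64)^2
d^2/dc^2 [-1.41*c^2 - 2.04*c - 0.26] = -2.82000000000000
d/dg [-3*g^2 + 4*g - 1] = 4 - 6*g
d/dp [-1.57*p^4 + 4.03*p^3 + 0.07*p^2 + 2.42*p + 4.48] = -6.28*p^3 + 12.09*p^2 + 0.14*p + 2.42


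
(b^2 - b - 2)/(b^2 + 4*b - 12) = (b + 1)/(b + 6)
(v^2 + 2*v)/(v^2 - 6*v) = (v + 2)/(v - 6)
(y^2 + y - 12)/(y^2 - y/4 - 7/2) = 4*(-y^2 - y + 12)/(-4*y^2 + y + 14)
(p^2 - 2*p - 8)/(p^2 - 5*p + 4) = (p + 2)/(p - 1)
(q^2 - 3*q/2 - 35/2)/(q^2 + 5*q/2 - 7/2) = (q - 5)/(q - 1)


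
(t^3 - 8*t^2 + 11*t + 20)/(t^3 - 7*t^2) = (t^3 - 8*t^2 + 11*t + 20)/(t^2*(t - 7))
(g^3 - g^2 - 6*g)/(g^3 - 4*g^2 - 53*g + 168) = g*(g + 2)/(g^2 - g - 56)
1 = 1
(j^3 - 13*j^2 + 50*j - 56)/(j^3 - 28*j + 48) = (j - 7)/(j + 6)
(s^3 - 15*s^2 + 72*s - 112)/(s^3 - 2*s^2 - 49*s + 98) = (s^2 - 8*s + 16)/(s^2 + 5*s - 14)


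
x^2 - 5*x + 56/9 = (x - 8/3)*(x - 7/3)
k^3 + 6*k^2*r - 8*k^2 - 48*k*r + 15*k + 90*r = (k - 5)*(k - 3)*(k + 6*r)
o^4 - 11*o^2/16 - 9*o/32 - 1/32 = (o - 1)*(o + 1/4)^2*(o + 1/2)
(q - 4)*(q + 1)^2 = q^3 - 2*q^2 - 7*q - 4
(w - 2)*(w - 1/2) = w^2 - 5*w/2 + 1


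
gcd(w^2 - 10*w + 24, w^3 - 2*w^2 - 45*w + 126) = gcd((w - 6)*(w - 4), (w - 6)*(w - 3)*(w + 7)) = w - 6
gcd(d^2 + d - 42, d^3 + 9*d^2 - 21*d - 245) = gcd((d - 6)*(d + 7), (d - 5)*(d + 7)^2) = d + 7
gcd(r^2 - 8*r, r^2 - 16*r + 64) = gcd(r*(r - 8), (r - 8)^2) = r - 8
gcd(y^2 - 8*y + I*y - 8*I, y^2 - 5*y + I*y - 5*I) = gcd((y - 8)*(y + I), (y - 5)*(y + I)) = y + I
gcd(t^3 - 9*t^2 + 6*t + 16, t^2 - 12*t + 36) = 1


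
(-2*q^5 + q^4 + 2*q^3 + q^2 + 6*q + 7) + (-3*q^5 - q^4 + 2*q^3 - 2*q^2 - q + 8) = -5*q^5 + 4*q^3 - q^2 + 5*q + 15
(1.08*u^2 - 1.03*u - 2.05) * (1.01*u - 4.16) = 1.0908*u^3 - 5.5331*u^2 + 2.2143*u + 8.528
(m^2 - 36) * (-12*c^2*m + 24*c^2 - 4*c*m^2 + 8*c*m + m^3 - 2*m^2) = -12*c^2*m^3 + 24*c^2*m^2 + 432*c^2*m - 864*c^2 - 4*c*m^4 + 8*c*m^3 + 144*c*m^2 - 288*c*m + m^5 - 2*m^4 - 36*m^3 + 72*m^2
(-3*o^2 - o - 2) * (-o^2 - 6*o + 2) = 3*o^4 + 19*o^3 + 2*o^2 + 10*o - 4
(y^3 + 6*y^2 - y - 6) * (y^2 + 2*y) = y^5 + 8*y^4 + 11*y^3 - 8*y^2 - 12*y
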